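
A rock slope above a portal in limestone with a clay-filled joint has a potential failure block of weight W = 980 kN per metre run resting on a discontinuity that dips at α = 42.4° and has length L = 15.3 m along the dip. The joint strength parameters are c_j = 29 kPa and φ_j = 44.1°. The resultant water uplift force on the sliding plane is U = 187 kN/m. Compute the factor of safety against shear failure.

FS = 1.46

Resolving the block weight along and normal to the plane and applying the Mohr–Coulomb strength on the joint:
N' = W cosα − U = 980·cos42.4° − 187 = 536.7 kN/m
Driving force T = W sinα = 980·sin42.4° = 660.8 kN/m
Resisting force R = c_j·L + N'·tanφ_j = 29·15.3 + 536.7·tan44.1° = 443.7 + 520.1 = 963.8 kN/m
FS = R / T = 963.8 / 660.8 = 1.458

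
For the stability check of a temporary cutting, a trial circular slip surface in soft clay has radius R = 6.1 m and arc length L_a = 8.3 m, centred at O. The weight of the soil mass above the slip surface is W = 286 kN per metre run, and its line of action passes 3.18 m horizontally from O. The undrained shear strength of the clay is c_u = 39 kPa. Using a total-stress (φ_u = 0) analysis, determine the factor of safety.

Taking moments about the centre O, the resisting moment is provided by the undrained shear strength acting along the arc:
M_R = c_u·L_a·R = 39·8.30·6.1 = 1974.6 kN·m/m
M_D = W·d = 286·3.18 = 909.5 kN·m/m
FS = M_R / M_D = 1974.6 / 909.5 = 2.171

FS = 2.17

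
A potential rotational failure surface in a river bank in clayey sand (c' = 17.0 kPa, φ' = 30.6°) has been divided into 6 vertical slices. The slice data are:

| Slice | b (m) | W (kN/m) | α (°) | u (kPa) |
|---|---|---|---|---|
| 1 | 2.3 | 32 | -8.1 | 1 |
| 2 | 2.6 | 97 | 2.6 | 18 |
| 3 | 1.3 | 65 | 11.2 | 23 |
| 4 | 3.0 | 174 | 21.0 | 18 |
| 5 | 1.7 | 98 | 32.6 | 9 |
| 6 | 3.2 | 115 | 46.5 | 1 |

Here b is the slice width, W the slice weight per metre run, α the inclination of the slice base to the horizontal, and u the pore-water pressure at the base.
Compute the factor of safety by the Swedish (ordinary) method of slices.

FS = 2.30

Ordinary method of slices: FS = Σ[c'·Δl_i + (W_i cosα_i − u_i·Δl_i)·tanφ'] / Σ W_i sinα_i, with Δl_i = b_i / cosα_i.
Slice 1: Δl = 2.3/cos(-8.1°) = 2.323 m; N'_1 = 32·cos(-8.1°) − 1·2.323 = 29.4; c'Δl = 39.49; W sinα = -4.5
Slice 2: Δl = 2.6/cos2.6° = 2.603 m; N'_2 = 97·cos2.6° − 18·2.603 = 50.1; c'Δl = 44.25; W sinα = 4.4
Slice 3: Δl = 1.3/cos11.2° = 1.325 m; N'_3 = 65·cos11.2° − 23·1.325 = 33.3; c'Δl = 22.53; W sinα = 12.6
Slice 4: Δl = 3.0/cos21.0° = 3.213 m; N'_4 = 174·cos21.0° − 18·3.213 = 104.6; c'Δl = 54.63; W sinα = 62.4
Slice 5: Δl = 1.7/cos32.6° = 2.018 m; N'_5 = 98·cos32.6° − 9·2.018 = 64.4; c'Δl = 34.30; W sinα = 52.8
Slice 6: Δl = 3.2/cos46.5° = 4.649 m; N'_6 = 115·cos46.5° − 1·4.649 = 74.5; c'Δl = 79.03; W sinα = 83.4
Σc'Δl = 274.2 kN/m; ΣN' = 356.2 kN/m; ΣW sinα = 211.1 kN/m
Resisting = 274.2 + 356.2·tan30.6° = 274.2 + 210.7 = 484.9 kN/m
FS = 484.9 / 211.1 = 2.297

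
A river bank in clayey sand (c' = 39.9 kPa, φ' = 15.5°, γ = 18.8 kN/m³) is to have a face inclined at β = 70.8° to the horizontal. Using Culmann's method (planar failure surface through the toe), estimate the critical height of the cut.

Culmann's analysis gives the critical failure plane at α_cr = (β + φ')/2 = (70.8 + 15.5)/2 = 43.1°, and the critical height
H_c = (4c'/γ) · sinβ cosφ' / [1 − cos(β − φ')]
    = (4·39.9/18.8) · sin70.8°·cos15.5° / [1 − cos(55.3°)]
    = 8.489 · 0.9444·0.9636 / [1 − 0.5693]
    = 8.489 · 0.9100 / 0.4307
    = 17.94 m

H_c = 17.94 m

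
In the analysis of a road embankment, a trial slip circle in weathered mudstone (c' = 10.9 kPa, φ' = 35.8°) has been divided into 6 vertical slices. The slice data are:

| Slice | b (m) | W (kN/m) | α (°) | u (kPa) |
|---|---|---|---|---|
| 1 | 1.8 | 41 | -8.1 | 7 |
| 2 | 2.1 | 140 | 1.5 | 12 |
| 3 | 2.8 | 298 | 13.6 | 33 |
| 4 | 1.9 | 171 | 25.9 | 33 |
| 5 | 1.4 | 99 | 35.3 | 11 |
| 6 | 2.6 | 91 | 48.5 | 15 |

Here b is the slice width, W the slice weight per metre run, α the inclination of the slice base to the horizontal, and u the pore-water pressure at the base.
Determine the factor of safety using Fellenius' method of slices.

FS = 1.90

Ordinary method of slices: FS = Σ[c'·Δl_i + (W_i cosα_i − u_i·Δl_i)·tanφ'] / Σ W_i sinα_i, with Δl_i = b_i / cosα_i.
Slice 1: Δl = 1.8/cos(-8.1°) = 1.818 m; N'_1 = 41·cos(-8.1°) − 7·1.818 = 27.9; c'Δl = 19.82; W sinα = -5.8
Slice 2: Δl = 2.1/cos1.5° = 2.101 m; N'_2 = 140·cos1.5° − 12·2.101 = 114.7; c'Δl = 22.90; W sinα = 3.7
Slice 3: Δl = 2.8/cos13.6° = 2.881 m; N'_3 = 298·cos13.6° − 33·2.881 = 194.6; c'Δl = 31.40; W sinα = 70.1
Slice 4: Δl = 1.9/cos25.9° = 2.112 m; N'_4 = 171·cos25.9° − 33·2.112 = 84.1; c'Δl = 23.02; W sinα = 74.7
Slice 5: Δl = 1.4/cos35.3° = 1.715 m; N'_5 = 99·cos35.3° − 11·1.715 = 61.9; c'Δl = 18.70; W sinα = 57.2
Slice 6: Δl = 2.6/cos48.5° = 3.924 m; N'_6 = 91·cos48.5° − 15·3.924 = 1.4; c'Δl = 42.77; W sinα = 68.2
Σc'Δl = 158.6 kN/m; ΣN' = 484.7 kN/m; ΣW sinα = 268.0 kN/m
Resisting = 158.6 + 484.7·tan35.8° = 158.6 + 349.6 = 508.2 kN/m
FS = 508.2 / 268.0 = 1.896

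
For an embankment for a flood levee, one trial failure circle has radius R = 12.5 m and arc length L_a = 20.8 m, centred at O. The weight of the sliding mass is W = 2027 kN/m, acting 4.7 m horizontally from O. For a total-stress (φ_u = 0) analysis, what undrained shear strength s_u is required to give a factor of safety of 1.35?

FS = s_u·L_a·R / (W·d), so s_u = FS·W·d / (L_a·R).
s_u = 1.35·2027·4.7 / (20.80·12.5) = 12861.3 / 260.00 = 49.47 kPa

s_u = 49.5 kPa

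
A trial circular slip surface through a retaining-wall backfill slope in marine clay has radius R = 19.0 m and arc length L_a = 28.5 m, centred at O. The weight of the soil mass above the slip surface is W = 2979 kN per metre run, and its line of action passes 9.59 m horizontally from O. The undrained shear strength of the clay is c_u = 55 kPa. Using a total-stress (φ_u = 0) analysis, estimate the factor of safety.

FS = 1.04

Taking moments about the centre O, the resisting moment is provided by the undrained shear strength acting along the arc:
M_R = c_u·L_a·R = 55·28.50·19.0 = 29782.5 kN·m/m
M_D = W·d = 2979·9.59 = 28568.6 kN·m/m
FS = M_R / M_D = 29782.5 / 28568.6 = 1.042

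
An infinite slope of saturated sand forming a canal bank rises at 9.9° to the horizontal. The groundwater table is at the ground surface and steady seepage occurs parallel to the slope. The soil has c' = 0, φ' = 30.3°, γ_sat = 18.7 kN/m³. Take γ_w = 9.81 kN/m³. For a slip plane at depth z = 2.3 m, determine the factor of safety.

FS = 1.59

With seepage parallel to the slope and the water table at the surface, the effective normal stress on the slip plane uses the buoyant unit weight γ' = γ_sat − γ_w while the driving shear stress uses γ_sat:
FS = [c' + γ' z cos²β tanφ'] / [γ_sat z sinβ cosβ]
(For c' = 0 this reduces to FS = (γ'/γ_sat)·tanφ'/tanβ.)
γ' = 18.7 − 9.81 = 8.89 kN/m³
Numerator = 0.0 + 8.89·2.3·cos²9.9°·tan30.3° = 0.0 + 8.89·2.3·0.9704·0.5844 = 11.595 kPa
Denominator = 18.7·2.3·sin9.9°·cos9.9° = 18.7·2.3·0.1719·0.9851 = 7.285 kPa
FS = 11.595 / 7.285 = 1.592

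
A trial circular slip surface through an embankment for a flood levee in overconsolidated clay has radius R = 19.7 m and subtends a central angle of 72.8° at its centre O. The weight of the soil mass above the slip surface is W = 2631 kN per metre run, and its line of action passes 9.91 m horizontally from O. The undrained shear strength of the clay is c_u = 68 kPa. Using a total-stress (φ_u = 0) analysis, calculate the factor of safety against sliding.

FS = 1.29

Taking moments about the centre O, the resisting moment is provided by the undrained shear strength acting along the arc:
Arc length L_a = R·θ = 19.7·(72.8°·π/180) = 19.7·1.2706 = 25.03 m
M_R = c_u·L_a·R = 68·25.03·19.7 = 33531.3 kN·m/m
M_D = W·d = 2631·9.91 = 26073.2 kN·m/m
FS = M_R / M_D = 33531.3 / 26073.2 = 1.286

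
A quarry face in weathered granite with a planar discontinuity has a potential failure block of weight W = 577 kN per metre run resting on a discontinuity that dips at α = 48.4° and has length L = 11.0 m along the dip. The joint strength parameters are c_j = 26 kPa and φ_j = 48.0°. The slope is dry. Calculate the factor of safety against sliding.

Resolving the block weight along and normal to the plane and applying the Mohr–Coulomb strength on the joint:
N' = W cosα = 577·cos48.4° = 383.1 kN/m
Driving force T = W sinα = 577·sin48.4° = 431.5 kN/m
Resisting force R = c_j·L + N'·tanφ_j = 26·11.0 + 383.1·tan48.0° = 286.0 + 425.5 = 711.5 kN/m
FS = R / T = 711.5 / 431.5 = 1.649

FS = 1.65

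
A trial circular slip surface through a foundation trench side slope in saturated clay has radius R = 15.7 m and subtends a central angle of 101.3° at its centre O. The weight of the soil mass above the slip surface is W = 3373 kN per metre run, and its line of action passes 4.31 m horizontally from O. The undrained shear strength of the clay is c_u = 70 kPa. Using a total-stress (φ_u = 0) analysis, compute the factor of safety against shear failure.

Taking moments about the centre O, the resisting moment is provided by the undrained shear strength acting along the arc:
Arc length L_a = R·θ = 15.7·(101.3°·π/180) = 15.7·1.7680 = 27.76 m
M_R = c_u·L_a·R = 70·27.76·15.7 = 30505.9 kN·m/m
M_D = W·d = 3373·4.31 = 14537.6 kN·m/m
FS = M_R / M_D = 30505.9 / 14537.6 = 2.098

FS = 2.10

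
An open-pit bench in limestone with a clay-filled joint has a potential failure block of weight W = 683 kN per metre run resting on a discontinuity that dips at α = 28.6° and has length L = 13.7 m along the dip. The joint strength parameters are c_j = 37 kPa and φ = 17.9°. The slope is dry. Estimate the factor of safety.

Resolving the block weight along and normal to the plane and applying the Mohr–Coulomb strength on the joint:
N' = W cosα = 683·cos28.6° = 599.7 kN/m
Driving force T = W sinα = 683·sin28.6° = 326.9 kN/m
Resisting force R = c_j·L + N'·tanφ = 37·13.7 + 599.7·tan17.9° = 506.9 + 193.7 = 700.6 kN/m
FS = R / T = 700.6 / 326.9 = 2.143

FS = 2.14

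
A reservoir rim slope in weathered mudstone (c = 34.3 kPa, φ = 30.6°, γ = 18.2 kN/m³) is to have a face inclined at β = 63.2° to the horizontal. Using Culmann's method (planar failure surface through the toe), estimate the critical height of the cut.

Culmann's analysis gives the critical failure plane at α_cr = (β + φ)/2 = (63.2 + 30.6)/2 = 46.9°, and the critical height
H_c = (4c/γ) · sinβ cosφ / [1 − cos(β − φ)]
    = (4·34.3/18.2) · sin63.2°·cos30.6° / [1 − cos(32.6°)]
    = 7.538 · 0.8926·0.8607 / [1 − 0.8425]
    = 7.538 · 0.7683 / 0.1575
    = 36.76 m

H_c = 36.76 m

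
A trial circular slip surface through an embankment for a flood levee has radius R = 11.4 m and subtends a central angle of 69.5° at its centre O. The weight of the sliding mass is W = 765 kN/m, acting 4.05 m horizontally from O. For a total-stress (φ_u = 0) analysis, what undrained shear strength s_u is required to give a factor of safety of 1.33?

FS = s_u·L_a·R / (W·d), so s_u = FS·W·d / (L_a·R).
Arc length L_a = R·θ = 11.4·(69.5°·π/180) = 11.4·1.2130 = 13.83 m
s_u = 1.33·765·4.05 / (13.83·11.4) = 4120.7 / 157.64 = 26.14 kPa

s_u = 26.1 kPa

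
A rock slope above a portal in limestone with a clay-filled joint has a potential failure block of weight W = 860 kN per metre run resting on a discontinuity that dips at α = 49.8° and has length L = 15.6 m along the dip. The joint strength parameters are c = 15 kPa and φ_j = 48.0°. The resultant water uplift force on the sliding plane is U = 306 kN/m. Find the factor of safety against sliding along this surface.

Resolving the block weight along and normal to the plane and applying the Mohr–Coulomb strength on the joint:
N' = W cosα − U = 860·cos49.8° − 306 = 249.1 kN/m
Driving force T = W sinα = 860·sin49.8° = 656.9 kN/m
Resisting force R = c·L + N'·tanφ_j = 15·15.6 + 249.1·tan48.0° = 234.0 + 276.6 = 510.6 kN/m
FS = R / T = 510.6 / 656.9 = 0.777

FS = 0.78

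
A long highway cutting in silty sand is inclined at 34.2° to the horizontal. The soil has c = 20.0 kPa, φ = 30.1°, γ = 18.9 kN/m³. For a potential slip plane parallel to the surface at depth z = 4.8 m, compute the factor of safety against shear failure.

For an infinite slope with a slip plane parallel to the surface (no pore pressure): FS = [c + γz cos²β tanφ] / [γz sinβ cosβ].
γz = 18.9·4.8 = 90.72 kN/m²
Numerator = 20.0 + 90.72·cos²34.2°·tan30.1° = 20.0 + 90.72·0.6841·0.5797 = 55.974 kPa
Denominator = 90.72·sin34.2°·cos34.2° = 90.72·0.5621·0.8271 = 42.175 kPa
FS = 55.974 / 42.175 = 1.327

FS = 1.33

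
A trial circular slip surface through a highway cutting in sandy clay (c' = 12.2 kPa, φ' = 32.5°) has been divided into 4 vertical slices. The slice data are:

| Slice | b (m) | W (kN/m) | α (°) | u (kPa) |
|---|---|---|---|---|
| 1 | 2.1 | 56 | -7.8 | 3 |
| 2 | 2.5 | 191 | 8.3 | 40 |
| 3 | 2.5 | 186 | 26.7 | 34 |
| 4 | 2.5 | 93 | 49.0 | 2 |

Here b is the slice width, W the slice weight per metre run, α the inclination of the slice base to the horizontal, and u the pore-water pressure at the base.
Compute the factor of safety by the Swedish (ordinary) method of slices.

FS = 1.75

Ordinary method of slices: FS = Σ[c'·Δl_i + (W_i cosα_i − u_i·Δl_i)·tanφ'] / Σ W_i sinα_i, with Δl_i = b_i / cosα_i.
Slice 1: Δl = 2.1/cos(-7.8°) = 2.120 m; N'_1 = 56·cos(-7.8°) − 3·2.120 = 49.1; c'Δl = 25.86; W sinα = -7.6
Slice 2: Δl = 2.5/cos8.3° = 2.526 m; N'_2 = 191·cos8.3° − 40·2.526 = 87.9; c'Δl = 30.82; W sinα = 27.6
Slice 3: Δl = 2.5/cos26.7° = 2.798 m; N'_3 = 186·cos26.7° − 34·2.798 = 71.0; c'Δl = 34.14; W sinα = 83.6
Slice 4: Δl = 2.5/cos49.0° = 3.811 m; N'_4 = 93·cos49.0° − 2·3.811 = 53.4; c'Δl = 46.49; W sinα = 70.2
Σc'Δl = 137.3 kN/m; ΣN' = 261.5 kN/m; ΣW sinα = 173.7 kN/m
Resisting = 137.3 + 261.5·tan32.5° = 137.3 + 166.6 = 303.9 kN/m
FS = 303.9 / 173.7 = 1.749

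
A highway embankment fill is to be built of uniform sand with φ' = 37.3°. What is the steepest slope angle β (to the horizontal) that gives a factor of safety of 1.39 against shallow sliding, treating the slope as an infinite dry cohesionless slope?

For an infinite dry cohesionless slope FS = tanφ'/tanβ, so tanβ = tanφ' / FS.
tanβ = tan37.3° / 1.39 = 0.7618 / 1.39 = 0.5481
β = arctan(0.5481) = 28.73°

β = 28.7°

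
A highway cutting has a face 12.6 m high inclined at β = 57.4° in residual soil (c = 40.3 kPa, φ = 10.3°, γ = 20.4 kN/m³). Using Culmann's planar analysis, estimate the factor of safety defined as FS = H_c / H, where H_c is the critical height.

H_c = (4c/γ) · sinβ cosφ / [1 − cos(β − φ)]
    = (4·40.3/20.4) · sin57.4°·cos10.3° / [1 − cos47.1°]
    = 7.902 · 0.8289 / 0.3193 = 20.51 m
FS = H_c / H = 20.51 / 12.6 = 1.628

FS = 1.63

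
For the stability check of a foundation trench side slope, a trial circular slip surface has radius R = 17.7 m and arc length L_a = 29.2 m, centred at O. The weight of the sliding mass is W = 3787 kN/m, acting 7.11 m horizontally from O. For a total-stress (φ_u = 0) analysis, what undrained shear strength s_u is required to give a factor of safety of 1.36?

FS = s_u·L_a·R / (W·d), so s_u = FS·W·d / (L_a·R).
s_u = 1.36·3787·7.11 / (29.20·17.7) = 36618.8 / 516.84 = 70.85 kPa

s_u = 70.9 kPa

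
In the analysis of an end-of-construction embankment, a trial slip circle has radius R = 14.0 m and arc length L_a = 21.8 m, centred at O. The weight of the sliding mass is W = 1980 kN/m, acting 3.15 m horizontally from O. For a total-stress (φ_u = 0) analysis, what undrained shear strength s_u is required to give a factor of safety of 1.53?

FS = s_u·L_a·R / (W·d), so s_u = FS·W·d / (L_a·R).
s_u = 1.53·1980·3.15 / (21.80·14.0) = 9542.6 / 305.20 = 31.27 kPa

s_u = 31.3 kPa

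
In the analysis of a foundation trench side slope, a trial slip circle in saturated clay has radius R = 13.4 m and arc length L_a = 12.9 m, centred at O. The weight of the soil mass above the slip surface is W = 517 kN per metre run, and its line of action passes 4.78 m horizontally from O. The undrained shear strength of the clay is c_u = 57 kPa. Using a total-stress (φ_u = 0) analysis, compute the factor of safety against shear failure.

FS = 3.99

Taking moments about the centre O, the resisting moment is provided by the undrained shear strength acting along the arc:
M_R = c_u·L_a·R = 57·12.90·13.4 = 9853.0 kN·m/m
M_D = W·d = 517·4.78 = 2471.3 kN·m/m
FS = M_R / M_D = 9853.0 / 2471.3 = 3.987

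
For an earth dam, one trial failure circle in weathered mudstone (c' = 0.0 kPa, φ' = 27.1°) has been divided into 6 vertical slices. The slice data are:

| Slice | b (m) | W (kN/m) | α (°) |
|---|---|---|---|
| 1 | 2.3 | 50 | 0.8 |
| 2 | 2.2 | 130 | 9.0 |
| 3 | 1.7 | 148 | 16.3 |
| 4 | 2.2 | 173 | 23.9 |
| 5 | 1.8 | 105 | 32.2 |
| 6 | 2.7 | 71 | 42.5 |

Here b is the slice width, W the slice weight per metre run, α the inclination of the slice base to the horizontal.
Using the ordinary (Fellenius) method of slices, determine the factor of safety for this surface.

FS = 1.34

Ordinary method of slices: FS = Σ[c'·Δl_i + (W_i cosα_i)·tanφ'] / Σ W_i sinα_i, with Δl_i = b_i / cosα_i.
Slice 1: Δl = 2.3/cos0.8° = 2.300 m; N'_1 = 50·cos0.8° = 50.0; c'Δl = 0.00; W sinα = 0.7
Slice 2: Δl = 2.2/cos9.0° = 2.227 m; N'_2 = 130·cos9.0° = 128.4; c'Δl = 0.00; W sinα = 20.3
Slice 3: Δl = 1.7/cos16.3° = 1.771 m; N'_3 = 148·cos16.3° = 142.1; c'Δl = 0.00; W sinα = 41.5
Slice 4: Δl = 2.2/cos23.9° = 2.406 m; N'_4 = 173·cos23.9° = 158.2; c'Δl = 0.00; W sinα = 70.1
Slice 5: Δl = 1.8/cos32.2° = 2.127 m; N'_5 = 105·cos32.2° = 88.9; c'Δl = 0.00; W sinα = 56.0
Slice 6: Δl = 2.7/cos42.5° = 3.662 m; N'_6 = 71·cos42.5° = 52.3; c'Δl = 0.00; W sinα = 48.0
Σc'Δl = 0.0 kN/m; ΣN' = 619.8 kN/m; ΣW sinα = 236.6 kN/m
Resisting = 0.0 + 619.8·tan27.1° = 0.0 + 317.2 = 317.2 kN/m
FS = 317.2 / 236.6 = 1.341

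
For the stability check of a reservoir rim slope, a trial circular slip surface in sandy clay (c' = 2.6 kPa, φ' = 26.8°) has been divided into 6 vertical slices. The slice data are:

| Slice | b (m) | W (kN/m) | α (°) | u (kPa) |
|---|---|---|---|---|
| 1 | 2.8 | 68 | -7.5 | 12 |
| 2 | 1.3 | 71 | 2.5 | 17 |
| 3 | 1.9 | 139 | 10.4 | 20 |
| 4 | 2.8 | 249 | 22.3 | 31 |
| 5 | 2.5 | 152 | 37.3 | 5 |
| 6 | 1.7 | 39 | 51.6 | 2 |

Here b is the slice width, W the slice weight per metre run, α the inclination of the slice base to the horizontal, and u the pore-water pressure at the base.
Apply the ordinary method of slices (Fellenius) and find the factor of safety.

FS = 1.11

Ordinary method of slices: FS = Σ[c'·Δl_i + (W_i cosα_i − u_i·Δl_i)·tanφ'] / Σ W_i sinα_i, with Δl_i = b_i / cosα_i.
Slice 1: Δl = 2.8/cos(-7.5°) = 2.824 m; N'_1 = 68·cos(-7.5°) − 12·2.824 = 33.5; c'Δl = 7.34; W sinα = -8.9
Slice 2: Δl = 1.3/cos2.5° = 1.301 m; N'_2 = 71·cos2.5° − 17·1.301 = 48.8; c'Δl = 3.38; W sinα = 3.1
Slice 3: Δl = 1.9/cos10.4° = 1.932 m; N'_3 = 139·cos10.4° − 20·1.932 = 98.1; c'Δl = 5.02; W sinα = 25.1
Slice 4: Δl = 2.8/cos22.3° = 3.026 m; N'_4 = 249·cos22.3° − 31·3.026 = 136.6; c'Δl = 7.87; W sinα = 94.5
Slice 5: Δl = 2.5/cos37.3° = 3.143 m; N'_5 = 152·cos37.3° − 5·3.143 = 105.2; c'Δl = 8.17; W sinα = 92.1
Slice 6: Δl = 1.7/cos51.6° = 2.737 m; N'_6 = 39·cos51.6° − 2·2.737 = 18.8; c'Δl = 7.12; W sinα = 30.6
Σc'Δl = 38.9 kN/m; ΣN' = 440.9 kN/m; ΣW sinα = 236.5 kN/m
Resisting = 38.9 + 440.9·tan26.8° = 38.9 + 222.7 = 261.6 kN/m
FS = 261.6 / 236.5 = 1.106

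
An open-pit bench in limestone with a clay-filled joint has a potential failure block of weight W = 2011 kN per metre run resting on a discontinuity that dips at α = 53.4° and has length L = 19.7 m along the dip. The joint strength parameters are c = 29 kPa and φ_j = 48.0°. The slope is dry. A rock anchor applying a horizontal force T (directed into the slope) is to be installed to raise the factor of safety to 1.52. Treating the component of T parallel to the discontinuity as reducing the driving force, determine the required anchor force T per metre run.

T = 307 kN/m

Resolving forces along and normal to the sliding plane, with the horizontal anchor force T adding T·sinα to the effective normal force and T·cosα acting up the plane against the driving force:
FS = [cL + (W cosα + T sinα) tanφ_j] / [W sinα − T cosα]
Without the anchor: N' = 1199.0 kN/m, driving T_d = 1614.5 kN/m, resisting R = 29·19.7 + 1199.0·tan48.0° = 1902.9 kN/m, FS = 1.18.
Setting FS = 1.52 and solving for T:
1.52·(1614.5 − T cos53.4°) = 1902.9 + T sin53.4°·tan48.0°
T·(sin53.4°·tan48.0° + 1.52·cos53.4°) = 1.52·1614.5 − 1902.9
T·(0.8028·1.1106 + 1.52·0.5962) = 2454.0 − 1902.9 = 551.1
T·1.7979 = 551.1
T = 306.5 kN/m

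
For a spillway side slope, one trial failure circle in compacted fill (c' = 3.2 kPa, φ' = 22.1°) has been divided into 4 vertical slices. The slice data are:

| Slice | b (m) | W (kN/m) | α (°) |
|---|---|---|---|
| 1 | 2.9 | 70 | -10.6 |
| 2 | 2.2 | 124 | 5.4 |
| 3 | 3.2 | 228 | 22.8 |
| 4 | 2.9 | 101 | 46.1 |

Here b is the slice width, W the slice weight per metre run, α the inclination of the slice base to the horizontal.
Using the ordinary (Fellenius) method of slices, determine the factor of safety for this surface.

FS = 1.46

Ordinary method of slices: FS = Σ[c'·Δl_i + (W_i cosα_i)·tanφ'] / Σ W_i sinα_i, with Δl_i = b_i / cosα_i.
Slice 1: Δl = 2.9/cos(-10.6°) = 2.950 m; N'_1 = 70·cos(-10.6°) = 68.8; c'Δl = 9.44; W sinα = -12.9
Slice 2: Δl = 2.2/cos5.4° = 2.210 m; N'_2 = 124·cos5.4° = 123.4; c'Δl = 7.07; W sinα = 11.7
Slice 3: Δl = 3.2/cos22.8° = 3.471 m; N'_3 = 228·cos22.8° = 210.2; c'Δl = 11.11; W sinα = 88.4
Slice 4: Δl = 2.9/cos46.1° = 4.182 m; N'_4 = 101·cos46.1° = 70.0; c'Δl = 13.38; W sinα = 72.8
Σc'Δl = 41.0 kN/m; ΣN' = 472.5 kN/m; ΣW sinα = 159.9 kN/m
Resisting = 41.0 + 472.5·tan22.1° = 41.0 + 191.9 = 232.9 kN/m
FS = 232.9 / 159.9 = 1.456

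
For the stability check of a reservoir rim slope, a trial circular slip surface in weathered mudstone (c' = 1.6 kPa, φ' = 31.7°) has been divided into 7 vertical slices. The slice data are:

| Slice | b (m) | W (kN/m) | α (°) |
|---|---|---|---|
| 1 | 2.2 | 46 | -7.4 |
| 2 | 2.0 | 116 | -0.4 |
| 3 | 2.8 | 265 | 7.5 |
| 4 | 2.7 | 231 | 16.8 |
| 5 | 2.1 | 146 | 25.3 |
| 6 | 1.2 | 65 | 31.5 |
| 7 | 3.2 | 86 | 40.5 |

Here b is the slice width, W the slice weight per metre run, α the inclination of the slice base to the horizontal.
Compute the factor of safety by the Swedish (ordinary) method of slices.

FS = 2.36

Ordinary method of slices: FS = Σ[c'·Δl_i + (W_i cosα_i)·tanφ'] / Σ W_i sinα_i, with Δl_i = b_i / cosα_i.
Slice 1: Δl = 2.2/cos(-7.4°) = 2.218 m; N'_1 = 46·cos(-7.4°) = 45.6; c'Δl = 3.55; W sinα = -5.9
Slice 2: Δl = 2.0/cos(-0.4°) = 2.000 m; N'_2 = 116·cos(-0.4°) = 116.0; c'Δl = 3.20; W sinα = -0.8
Slice 3: Δl = 2.8/cos7.5° = 2.824 m; N'_3 = 265·cos7.5° = 262.7; c'Δl = 4.52; W sinα = 34.6
Slice 4: Δl = 2.7/cos16.8° = 2.820 m; N'_4 = 231·cos16.8° = 221.1; c'Δl = 4.51; W sinα = 66.8
Slice 5: Δl = 2.1/cos25.3° = 2.323 m; N'_5 = 146·cos25.3° = 132.0; c'Δl = 3.72; W sinα = 62.4
Slice 6: Δl = 1.2/cos31.5° = 1.407 m; N'_6 = 65·cos31.5° = 55.4; c'Δl = 2.25; W sinα = 34.0
Slice 7: Δl = 3.2/cos40.5° = 4.208 m; N'_7 = 86·cos40.5° = 65.4; c'Δl = 6.73; W sinα = 55.9
Σc'Δl = 28.5 kN/m; ΣN' = 898.3 kN/m; ΣW sinα = 246.8 kN/m
Resisting = 28.5 + 898.3·tan31.7° = 28.5 + 554.8 = 583.3 kN/m
FS = 583.3 / 246.8 = 2.363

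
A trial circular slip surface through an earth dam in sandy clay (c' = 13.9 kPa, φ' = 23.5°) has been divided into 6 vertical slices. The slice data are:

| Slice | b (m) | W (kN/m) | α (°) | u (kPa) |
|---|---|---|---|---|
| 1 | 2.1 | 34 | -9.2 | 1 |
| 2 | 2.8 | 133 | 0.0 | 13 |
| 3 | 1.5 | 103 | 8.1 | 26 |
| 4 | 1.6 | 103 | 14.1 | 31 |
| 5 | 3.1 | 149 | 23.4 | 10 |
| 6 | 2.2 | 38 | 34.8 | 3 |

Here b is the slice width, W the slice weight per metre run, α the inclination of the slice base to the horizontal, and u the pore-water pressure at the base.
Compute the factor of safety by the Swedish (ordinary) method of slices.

FS = 3.09

Ordinary method of slices: FS = Σ[c'·Δl_i + (W_i cosα_i − u_i·Δl_i)·tanφ'] / Σ W_i sinα_i, with Δl_i = b_i / cosα_i.
Slice 1: Δl = 2.1/cos(-9.2°) = 2.127 m; N'_1 = 34·cos(-9.2°) − 1·2.127 = 31.4; c'Δl = 29.57; W sinα = -5.4
Slice 2: Δl = 2.8/cos0.0° = 2.800 m; N'_2 = 133·cos0.0° − 13·2.800 = 96.6; c'Δl = 38.92; W sinα = 0.0
Slice 3: Δl = 1.5/cos8.1° = 1.515 m; N'_3 = 103·cos8.1° − 26·1.515 = 62.6; c'Δl = 21.06; W sinα = 14.5
Slice 4: Δl = 1.6/cos14.1° = 1.650 m; N'_4 = 103·cos14.1° − 31·1.650 = 48.8; c'Δl = 22.93; W sinα = 25.1
Slice 5: Δl = 3.1/cos23.4° = 3.378 m; N'_5 = 149·cos23.4° − 10·3.378 = 103.0; c'Δl = 46.95; W sinα = 59.2
Slice 6: Δl = 2.2/cos34.8° = 2.679 m; N'_6 = 38·cos34.8° − 3·2.679 = 23.2; c'Δl = 37.24; W sinα = 21.7
Σc'Δl = 196.7 kN/m; ΣN' = 365.5 kN/m; ΣW sinα = 115.0 kN/m
Resisting = 196.7 + 365.5·tan23.5° = 196.7 + 158.9 = 355.6 kN/m
FS = 355.6 / 115.0 = 3.091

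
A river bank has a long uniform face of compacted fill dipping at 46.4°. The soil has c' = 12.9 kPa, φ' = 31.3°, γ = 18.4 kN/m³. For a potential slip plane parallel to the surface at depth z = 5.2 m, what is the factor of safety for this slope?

For an infinite slope with a slip plane parallel to the surface (no pore pressure): FS = [c' + γz cos²β tanφ'] / [γz sinβ cosβ].
γz = 18.4·5.2 = 95.68 kN/m²
Numerator = 12.9 + 95.68·cos²46.4°·tan31.3° = 12.9 + 95.68·0.4756·0.6080 = 40.566 kPa
Denominator = 95.68·sin46.4°·cos46.4° = 95.68·0.7242·0.6896 = 47.783 kPa
FS = 40.566 / 47.783 = 0.849

FS = 0.85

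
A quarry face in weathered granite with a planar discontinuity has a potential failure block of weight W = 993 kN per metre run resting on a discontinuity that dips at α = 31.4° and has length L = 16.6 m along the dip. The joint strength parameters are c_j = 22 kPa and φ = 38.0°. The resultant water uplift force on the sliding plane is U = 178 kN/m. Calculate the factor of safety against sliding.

Resolving the block weight along and normal to the plane and applying the Mohr–Coulomb strength on the joint:
N' = W cosα − U = 993·cos31.4° − 178 = 669.6 kN/m
Driving force T = W sinα = 993·sin31.4° = 517.4 kN/m
Resisting force R = c_j·L + N'·tanφ = 22·16.6 + 669.6·tan38.0° = 365.2 + 523.1 = 888.3 kN/m
FS = R / T = 888.3 / 517.4 = 1.717

FS = 1.72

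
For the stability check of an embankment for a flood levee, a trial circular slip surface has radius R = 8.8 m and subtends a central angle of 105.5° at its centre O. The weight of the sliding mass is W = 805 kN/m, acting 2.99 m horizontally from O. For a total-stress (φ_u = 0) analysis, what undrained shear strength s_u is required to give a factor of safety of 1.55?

FS = s_u·L_a·R / (W·d), so s_u = FS·W·d / (L_a·R).
Arc length L_a = R·θ = 8.8·(105.5°·π/180) = 8.8·1.8413 = 16.20 m
s_u = 1.55·805·2.99 / (16.20·8.8) = 3730.8 / 142.59 = 26.16 kPa

s_u = 26.2 kPa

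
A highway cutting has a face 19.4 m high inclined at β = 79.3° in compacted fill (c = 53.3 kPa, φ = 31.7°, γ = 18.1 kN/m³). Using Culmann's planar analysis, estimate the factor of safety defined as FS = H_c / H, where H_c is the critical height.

FS = 1.56

H_c = (4c/γ) · sinβ cosφ / [1 − cos(β − φ)]
    = (4·53.3/18.1) · sin79.3°·cos31.7° / [1 − cos47.6°]
    = 11.779 · 0.8360 / 0.3257 = 30.23 m
FS = H_c / H = 30.23 / 19.4 = 1.559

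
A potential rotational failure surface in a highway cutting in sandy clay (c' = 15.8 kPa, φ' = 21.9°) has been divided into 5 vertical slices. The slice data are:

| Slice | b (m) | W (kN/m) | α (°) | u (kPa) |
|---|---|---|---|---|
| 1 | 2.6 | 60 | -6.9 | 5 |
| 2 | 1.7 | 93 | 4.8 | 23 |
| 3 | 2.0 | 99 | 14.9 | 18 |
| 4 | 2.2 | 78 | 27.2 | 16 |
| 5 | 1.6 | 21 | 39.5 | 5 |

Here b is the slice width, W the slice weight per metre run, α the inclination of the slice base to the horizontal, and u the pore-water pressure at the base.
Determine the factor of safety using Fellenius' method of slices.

FS = 3.34

Ordinary method of slices: FS = Σ[c'·Δl_i + (W_i cosα_i − u_i·Δl_i)·tanφ'] / Σ W_i sinα_i, with Δl_i = b_i / cosα_i.
Slice 1: Δl = 2.6/cos(-6.9°) = 2.619 m; N'_1 = 60·cos(-6.9°) − 5·2.619 = 46.5; c'Δl = 41.38; W sinα = -7.2
Slice 2: Δl = 1.7/cos4.8° = 1.706 m; N'_2 = 93·cos4.8° − 23·1.706 = 53.4; c'Δl = 26.95; W sinα = 7.8
Slice 3: Δl = 2.0/cos14.9° = 2.070 m; N'_3 = 99·cos14.9° − 18·2.070 = 58.4; c'Δl = 32.70; W sinα = 25.5
Slice 4: Δl = 2.2/cos27.2° = 2.474 m; N'_4 = 78·cos27.2° − 16·2.474 = 29.8; c'Δl = 39.08; W sinα = 35.7
Slice 5: Δl = 1.6/cos39.5° = 2.074 m; N'_5 = 21·cos39.5° − 5·2.074 = 5.8; c'Δl = 32.76; W sinα = 13.4
Σc'Δl = 172.9 kN/m; ΣN' = 194.0 kN/m; ΣW sinα = 75.0 kN/m
Resisting = 172.9 + 194.0·tan21.9° = 172.9 + 78.0 = 250.8 kN/m
FS = 250.8 / 75.0 = 3.343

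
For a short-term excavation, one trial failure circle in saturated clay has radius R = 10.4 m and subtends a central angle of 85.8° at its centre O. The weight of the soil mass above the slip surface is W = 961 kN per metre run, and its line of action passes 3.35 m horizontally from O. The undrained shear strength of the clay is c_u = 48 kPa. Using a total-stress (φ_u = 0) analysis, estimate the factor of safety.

FS = 2.41

Taking moments about the centre O, the resisting moment is provided by the undrained shear strength acting along the arc:
Arc length L_a = R·θ = 10.4·(85.8°·π/180) = 10.4·1.4975 = 15.57 m
M_R = c_u·L_a·R = 48·15.57·10.4 = 7774.5 kN·m/m
M_D = W·d = 961·3.35 = 3219.3 kN·m/m
FS = M_R / M_D = 7774.5 / 3219.3 = 2.415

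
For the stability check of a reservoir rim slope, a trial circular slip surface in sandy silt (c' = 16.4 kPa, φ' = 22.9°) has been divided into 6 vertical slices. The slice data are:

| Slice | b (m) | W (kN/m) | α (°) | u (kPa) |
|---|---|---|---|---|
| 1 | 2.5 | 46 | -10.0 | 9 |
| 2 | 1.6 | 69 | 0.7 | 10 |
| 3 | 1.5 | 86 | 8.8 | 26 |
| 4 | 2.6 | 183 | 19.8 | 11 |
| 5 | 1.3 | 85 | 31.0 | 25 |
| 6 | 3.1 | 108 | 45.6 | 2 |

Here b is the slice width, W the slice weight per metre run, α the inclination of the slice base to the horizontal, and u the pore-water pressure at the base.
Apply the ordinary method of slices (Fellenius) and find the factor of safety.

FS = 2.06

Ordinary method of slices: FS = Σ[c'·Δl_i + (W_i cosα_i − u_i·Δl_i)·tanφ'] / Σ W_i sinα_i, with Δl_i = b_i / cosα_i.
Slice 1: Δl = 2.5/cos(-10.0°) = 2.539 m; N'_1 = 46·cos(-10.0°) − 9·2.539 = 22.5; c'Δl = 41.63; W sinα = -8.0
Slice 2: Δl = 1.6/cos0.7° = 1.600 m; N'_2 = 69·cos0.7° − 10·1.600 = 53.0; c'Δl = 26.24; W sinα = 0.8
Slice 3: Δl = 1.5/cos8.8° = 1.518 m; N'_3 = 86·cos8.8° − 26·1.518 = 45.5; c'Δl = 24.89; W sinα = 13.2
Slice 4: Δl = 2.6/cos19.8° = 2.763 m; N'_4 = 183·cos19.8° − 11·2.763 = 141.8; c'Δl = 45.32; W sinα = 62.0
Slice 5: Δl = 1.3/cos31.0° = 1.517 m; N'_5 = 85·cos31.0° − 25·1.517 = 34.9; c'Δl = 24.87; W sinα = 43.8
Slice 6: Δl = 3.1/cos45.6° = 4.431 m; N'_6 = 108·cos45.6° − 2·4.431 = 66.7; c'Δl = 72.66; W sinα = 77.2
Σc'Δl = 235.6 kN/m; ΣN' = 364.4 kN/m; ΣW sinα = 188.9 kN/m
Resisting = 235.6 + 364.4·tan22.9° = 235.6 + 153.9 = 389.6 kN/m
FS = 389.6 / 188.9 = 2.062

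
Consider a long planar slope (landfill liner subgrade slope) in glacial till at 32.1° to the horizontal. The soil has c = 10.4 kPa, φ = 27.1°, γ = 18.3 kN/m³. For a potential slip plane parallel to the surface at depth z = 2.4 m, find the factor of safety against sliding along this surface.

FS = 1.34

For an infinite slope with a slip plane parallel to the surface (no pore pressure): FS = [c + γz cos²β tanφ] / [γz sinβ cosβ].
γz = 18.3·2.4 = 43.92 kN/m²
Numerator = 10.4 + 43.92·cos²32.1°·tan27.1° = 10.4 + 43.92·0.7176·0.5117 = 26.528 kPa
Denominator = 43.92·sin32.1°·cos32.1° = 43.92·0.5314·0.8471 = 19.771 kPa
FS = 26.528 / 19.771 = 1.342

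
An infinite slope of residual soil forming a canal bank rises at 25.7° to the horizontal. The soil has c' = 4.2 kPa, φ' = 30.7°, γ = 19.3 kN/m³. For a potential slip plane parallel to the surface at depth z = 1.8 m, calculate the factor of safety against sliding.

FS = 1.54

For an infinite slope with a slip plane parallel to the surface (no pore pressure): FS = [c' + γz cos²β tanφ'] / [γz sinβ cosβ].
γz = 19.3·1.8 = 34.74 kN/m²
Numerator = 4.2 + 34.74·cos²25.7°·tan30.7° = 4.2 + 34.74·0.8119·0.5938 = 20.948 kPa
Denominator = 34.74·sin25.7°·cos25.7° = 34.74·0.4337·0.9011 = 13.575 kPa
FS = 20.948 / 13.575 = 1.543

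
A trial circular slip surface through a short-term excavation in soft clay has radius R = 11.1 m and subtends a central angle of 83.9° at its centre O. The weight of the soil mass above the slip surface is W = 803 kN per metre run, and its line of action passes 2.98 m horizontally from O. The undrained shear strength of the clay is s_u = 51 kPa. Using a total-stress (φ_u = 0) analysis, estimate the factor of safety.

FS = 3.85

Taking moments about the centre O, the resisting moment is provided by the undrained shear strength acting along the arc:
Arc length L_a = R·θ = 11.1·(83.9°·π/180) = 11.1·1.4643 = 16.25 m
M_R = s_u·L_a·R = 51·16.25·11.1 = 9201.4 kN·m/m
M_D = W·d = 803·2.98 = 2392.9 kN·m/m
FS = M_R / M_D = 9201.4 / 2392.9 = 3.845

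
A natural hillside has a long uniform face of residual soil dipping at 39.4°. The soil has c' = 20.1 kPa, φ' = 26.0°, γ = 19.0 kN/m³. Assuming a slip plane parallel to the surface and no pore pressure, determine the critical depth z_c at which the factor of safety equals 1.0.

Setting FS = 1.00 in FS = [c' + γz cos²β tanφ'] / [γz sinβ cosβ] and solving for z:
z = c' / [γ cosβ (FS·sinβ − cosβ·tanφ')]
  = 20.1 / [19.0·cos39.4°·(1.00·sin39.4° − cos39.4°·tan26.0°)]
  = 20.1 / [19.0·0.7727·(1.00·0.6347 − 0.7727·0.4877)]
  = 20.1 / 3.7856 = 5.310 m

z_c = 5.31 m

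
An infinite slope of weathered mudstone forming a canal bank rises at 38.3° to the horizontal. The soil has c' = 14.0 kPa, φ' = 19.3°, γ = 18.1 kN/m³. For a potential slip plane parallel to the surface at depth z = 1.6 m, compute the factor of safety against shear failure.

For an infinite slope with a slip plane parallel to the surface (no pore pressure): FS = [c' + γz cos²β tanφ'] / [γz sinβ cosβ].
γz = 18.1·1.6 = 28.96 kN/m²
Numerator = 14.0 + 28.96·cos²38.3°·tan19.3° = 14.0 + 28.96·0.6159·0.3502 = 20.246 kPa
Denominator = 28.96·sin38.3°·cos38.3° = 28.96·0.6198·0.7848 = 14.086 kPa
FS = 20.246 / 14.086 = 1.437

FS = 1.44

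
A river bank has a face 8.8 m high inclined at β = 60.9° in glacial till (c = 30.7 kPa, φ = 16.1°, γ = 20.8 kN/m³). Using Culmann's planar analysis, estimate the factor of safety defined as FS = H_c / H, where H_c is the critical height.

H_c = (4c/γ) · sinβ cosφ / [1 − cos(β − φ)]
    = (4·30.7/20.8) · sin60.9°·cos16.1° / [1 − cos44.8°]
    = 5.904 · 0.8395 / 0.2904 = 17.07 m
FS = H_c / H = 17.07 / 8.8 = 1.939

FS = 1.94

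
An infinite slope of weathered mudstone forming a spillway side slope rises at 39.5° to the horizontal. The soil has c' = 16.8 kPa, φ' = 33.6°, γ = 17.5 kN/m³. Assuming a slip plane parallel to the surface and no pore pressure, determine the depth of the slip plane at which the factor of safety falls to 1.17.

z = 5.37 m

Setting FS = 1.17 in FS = [c' + γz cos²β tanφ'] / [γz sinβ cosβ] and solving for z:
z = c' / [γ cosβ (FS·sinβ − cosβ·tanφ')]
  = 16.8 / [17.5·cos39.5°·(1.17·sin39.5° − cos39.5°·tan33.6°)]
  = 16.8 / [17.5·0.7716·(1.17·0.6361 − 0.7716·0.6644)]
  = 16.8 / 3.1267 = 5.373 m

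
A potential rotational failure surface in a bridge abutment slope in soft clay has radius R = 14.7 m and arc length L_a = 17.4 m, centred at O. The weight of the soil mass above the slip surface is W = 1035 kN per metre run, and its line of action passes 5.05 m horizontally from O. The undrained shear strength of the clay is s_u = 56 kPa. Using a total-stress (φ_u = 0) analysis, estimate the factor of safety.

FS = 2.74

Taking moments about the centre O, the resisting moment is provided by the undrained shear strength acting along the arc:
M_R = s_u·L_a·R = 56·17.40·14.7 = 14323.7 kN·m/m
M_D = W·d = 1035·5.05 = 5226.8 kN·m/m
FS = M_R / M_D = 14323.7 / 5226.8 = 2.740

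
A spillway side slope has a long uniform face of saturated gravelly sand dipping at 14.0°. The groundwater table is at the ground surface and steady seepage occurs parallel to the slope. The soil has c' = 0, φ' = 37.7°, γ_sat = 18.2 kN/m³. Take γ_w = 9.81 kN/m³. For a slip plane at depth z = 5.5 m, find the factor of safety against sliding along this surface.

FS = 1.43

With seepage parallel to the slope and the water table at the surface, the effective normal stress on the slip plane uses the buoyant unit weight γ' = γ_sat − γ_w while the driving shear stress uses γ_sat:
FS = [c' + γ' z cos²β tanφ'] / [γ_sat z sinβ cosβ]
(For c' = 0 this reduces to FS = (γ'/γ_sat)·tanφ'/tanβ.)
γ' = 18.2 − 9.81 = 8.39 kN/m³
Numerator = 0.0 + 8.39·5.5·cos²14.0°·tan37.7° = 0.0 + 8.39·5.5·0.9415·0.7729 = 33.578 kPa
Denominator = 18.2·5.5·sin14.0°·cos14.0° = 18.2·5.5·0.2419·0.9703 = 23.497 kPa
FS = 33.578 / 23.497 = 1.429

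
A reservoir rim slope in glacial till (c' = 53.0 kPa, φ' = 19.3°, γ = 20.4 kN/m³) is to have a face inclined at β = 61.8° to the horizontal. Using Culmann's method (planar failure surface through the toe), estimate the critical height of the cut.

Culmann's analysis gives the critical failure plane at α_cr = (β + φ')/2 = (61.8 + 19.3)/2 = 40.5°, and the critical height
H_c = (4c'/γ) · sinβ cosφ' / [1 − cos(β − φ')]
    = (4·53.0/20.4) · sin61.8°·cos19.3° / [1 − cos(42.5°)]
    = 10.392 · 0.8813·0.9438 / [1 − 0.7373]
    = 10.392 · 0.8318 / 0.2627
    = 32.90 m

H_c = 32.90 m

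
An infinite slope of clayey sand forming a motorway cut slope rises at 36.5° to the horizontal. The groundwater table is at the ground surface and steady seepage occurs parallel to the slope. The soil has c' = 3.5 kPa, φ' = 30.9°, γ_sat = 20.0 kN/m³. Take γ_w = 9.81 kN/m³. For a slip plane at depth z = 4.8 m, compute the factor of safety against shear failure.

With seepage parallel to the slope and the water table at the surface, the effective normal stress on the slip plane uses the buoyant unit weight γ' = γ_sat − γ_w while the driving shear stress uses γ_sat:
FS = [c' + γ' z cos²β tanφ'] / [γ_sat z sinβ cosβ]
γ' = 20.0 − 9.81 = 10.19 kN/m³
Numerator = 3.5 + 10.19·4.8·cos²36.5°·tan30.9° = 3.5 + 10.19·4.8·0.6462·0.5985 = 22.416 kPa
Denominator = 20.0·4.8·sin36.5°·cos36.5° = 20.0·4.8·0.5948·0.8039 = 45.903 kPa
FS = 22.416 / 45.903 = 0.488

FS = 0.49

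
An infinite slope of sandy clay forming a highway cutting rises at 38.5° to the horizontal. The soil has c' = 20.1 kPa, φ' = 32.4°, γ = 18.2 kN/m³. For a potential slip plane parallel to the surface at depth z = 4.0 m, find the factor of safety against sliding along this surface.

FS = 1.36

For an infinite slope with a slip plane parallel to the surface (no pore pressure): FS = [c' + γz cos²β tanφ'] / [γz sinβ cosβ].
γz = 18.2·4.0 = 72.80 kN/m²
Numerator = 20.1 + 72.80·cos²38.5°·tan32.4° = 20.1 + 72.80·0.6125·0.6346 = 48.397 kPa
Denominator = 72.80·sin38.5°·cos38.5° = 72.80·0.6225·0.7826 = 35.467 kPa
FS = 48.397 / 35.467 = 1.365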